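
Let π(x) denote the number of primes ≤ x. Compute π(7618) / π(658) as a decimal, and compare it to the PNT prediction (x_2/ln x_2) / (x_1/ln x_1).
π(7618)/π(658) = 967/119 ≈ 8.1261;  PNT prediction ≈ 8.4053.

π(658) = 119 and π(7618) = 967, so π(7618)/π(658) ≈ 8.1261. The PNT-predicted ratio is (7618/ln(7618)) / (658/ln(658)) ≈ 8.4053. The two agree to within a few percent, as expected.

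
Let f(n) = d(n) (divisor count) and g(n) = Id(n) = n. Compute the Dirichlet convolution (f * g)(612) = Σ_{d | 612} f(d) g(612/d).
(d * Id)(612) = 3762

Divisors of 612: [1, 2, 3, 4, 6, 9, 12, 17, 18, 34, 36, 51, 68, 102, 153, 204, 306, 612]. For each d | 612:
  d = 1: d(1) · Id(612/1) = 1 · 612 = 612
  d = 2: d(2) · Id(612/2) = 2 · 306 = 612
  d = 3: d(3) · Id(612/3) = 2 · 204 = 408
  d = 4: d(4) · Id(612/4) = 3 · 153 = 459
  d = 6: d(6) · Id(612/6) = 4 · 102 = 408
  d = 9: d(9) · Id(612/9) = 3 · 68 = 204
  d = 12: d(12) · Id(612/12) = 6 · 51 = 306
  d = 17: d(17) · Id(612/17) = 2 · 36 = 72
  d = 18: d(18) · Id(612/18) = 6 · 34 = 204
  d = 34: d(34) · Id(612/34) = 4 · 18 = 72
  d = 36: d(36) · Id(612/36) = 9 · 17 = 153
  d = 51: d(51) · Id(612/51) = 4 · 12 = 48
  d = 68: d(68) · Id(612/68) = 6 · 9 = 54
  d = 102: d(102) · Id(612/102) = 8 · 6 = 48
  d = 153: d(153) · Id(612/153) = 6 · 4 = 24
  d = 204: d(204) · Id(612/204) = 12 · 3 = 36
  d = 306: d(306) · Id(612/306) = 12 · 2 = 24
  d = 612: d(612) · Id(612/612) = 18 · 1 = 18
Summing: (d * Id)(612) = 612 + 612 + 408 + 459 + 408 + 204 + 306 + 72 + 204 + 72 + 153 + 48 + 54 + 48 + 24 + 36 + 24 + 18 = 3762.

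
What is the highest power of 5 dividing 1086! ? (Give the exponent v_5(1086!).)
v_5(1086!) = 269

Legendre's formula: v_p(n!) = Σ_{k ≥ 1} ⌊n / p^k⌋. For p = 5, n = 1086, the terms are:
  ⌊1086/5^1⌋ = ⌊1086/5⌋ = 217
  ⌊1086/5^2⌋ = ⌊1086/25⌋ = 43
  ⌊1086/5^3⌋ = ⌊1086/125⌋ = 8
  ⌊1086/5^4⌋ = ⌊1086/625⌋ = 1
(the next term ⌊1086/5^5⌋ = 0, terminating the sum). Summing: v_5(1086!) = 217 + 43 + 8 + 1 = 269.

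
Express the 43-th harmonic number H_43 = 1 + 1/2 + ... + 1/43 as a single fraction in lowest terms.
H_43 = 532145396070491417/122332313750680800

Direct summation: H_43 = 1 + 1/2 + ... + 1/43. The least common denominator is lcm(1, ..., 43) = 9419588158802421600; over this denominator the numerator is 9419588158802421600 + 4709794079401210800 + 3139862719600807200 + 2354897039700605400 + 1883917631760484320 + 1569931359800403600 + 1345655451257488800 + 1177448519850302700 + 1046620906533602400 + 941958815880242160 + 856326196254765600 + 784965679900201800 + 724583704523263200 + 672827725628744400 + 627972543920161440 + 588724259925151350 + 554093421106024800 + 523310453266801200 + 495767797831706400 + 470979407940121080 + 448551817085829600 + 428163098127382800 + 409547311252279200 + 392482839950100900 + 376783526352096864 + 362291852261631600 + 348873635511200800 + 336413862814372200 + 324813384786290400 + 313986271960080720 + 303857682542013600 + 294362129962575675 + 285442065418255200 + 277046710553012400 + 269131090251497760 + 261655226633400600 + 254583463751416800 + 247883898915853200 + 241527901507754400 + 235489703970060540 + 229746052653717600 + 224275908542914800 + 219060189739591200 = 40975195497427839109, so H_43 = 40975195497427839109/9419588158802421600; reducing by gcd(40975195497427839109, 9419588158802421600) = 77 gives 532145396070491417/122332313750680800 ≈ 4.35000. (The PNT-adjacent estimate ln(43) + γ ≈ 4.33842 matches within O(1/n).)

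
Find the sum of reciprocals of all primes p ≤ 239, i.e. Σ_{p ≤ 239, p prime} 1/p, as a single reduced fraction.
Σ 1/p = 2098799936456271323771652759516428422371386490386771476792994918184499649543226735989117756998751/1062411448280052319722448549835623701226301211611796930357321893850294264731624591303255041960530

π(239) = 52, so the primes ≤ 239 are [2, 3, 5, 7, 11, 13, 17, 19, 23, 29, 31, 37, 41, 43, 47, 53, 59, 61, 67, 71, 73, 79, 83, 89, 97, 101, 103, 107, 109, 113, 127, 131, 137, 139, 149, 151, 157, 163, 167, 173, 179, 181, 191, 193, 197, 199, 211, 223, 227, 229, 233, 239]. Summing 1/p over these primes: 2098799936456271323771652759516428422371386490386771476792994918184499649543226735989117756998751/1062411448280052319722448549835623701226301211611796930357321893850294264731624591303255041960530 ≈ 1.9755. Mertens estimate ln ln(239) + 0.2615 ≈ 1.9620.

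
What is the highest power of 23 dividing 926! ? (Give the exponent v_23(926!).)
v_23(926!) = 41

Legendre's formula: v_p(n!) = Σ_{k ≥ 1} ⌊n / p^k⌋. For p = 23, n = 926, the terms are:
  ⌊926/23^1⌋ = ⌊926/23⌋ = 40
  ⌊926/23^2⌋ = ⌊926/529⌋ = 1
(the next term ⌊926/23^3⌋ = 0, terminating the sum). Summing: v_23(926!) = 40 + 1 = 41.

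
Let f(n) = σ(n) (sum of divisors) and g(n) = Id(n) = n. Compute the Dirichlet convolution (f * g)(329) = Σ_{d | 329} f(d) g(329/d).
(σ * Id)(329) = 1425

Divisors of 329: [1, 7, 47, 329]. For each d | 329:
  d = 1: σ(1) · Id(329/1) = 1 · 329 = 329
  d = 7: σ(7) · Id(329/7) = 8 · 47 = 376
  d = 47: σ(47) · Id(329/47) = 48 · 7 = 336
  d = 329: σ(329) · Id(329/329) = 384 · 1 = 384
Summing: (σ * Id)(329) = 329 + 376 + 336 + 384 = 1425.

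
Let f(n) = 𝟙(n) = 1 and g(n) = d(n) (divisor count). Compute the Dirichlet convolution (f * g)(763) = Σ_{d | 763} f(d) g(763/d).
(𝟙 * d)(763) = 9

Divisors of 763: [1, 7, 109, 763]. For each d | 763:
  d = 1: 𝟙(1) · d(763/1) = 1 · 4 = 4
  d = 7: 𝟙(7) · d(763/7) = 1 · 2 = 2
  d = 109: 𝟙(109) · d(763/109) = 1 · 2 = 2
  d = 763: 𝟙(763) · d(763/763) = 1 · 1 = 1
Summing: (𝟙 * d)(763) = 4 + 2 + 2 + 1 = 9.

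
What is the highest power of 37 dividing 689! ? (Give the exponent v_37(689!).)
v_37(689!) = 18

Legendre's formula: v_p(n!) = Σ_{k ≥ 1} ⌊n / p^k⌋. For p = 37, n = 689, the terms are:
  ⌊689/37^1⌋ = ⌊689/37⌋ = 18
(the next term ⌊689/37^2⌋ = 0, terminating the sum). Summing: v_37(689!) = 18 = 18.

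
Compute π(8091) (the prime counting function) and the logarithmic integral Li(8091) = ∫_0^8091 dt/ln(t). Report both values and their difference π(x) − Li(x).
π(8091) = 1017;  Li(8091) ≈ 1036.54;  π(x) − Li(x) ≈ -19.54.

Direct count of primes ≤ 8091 gives π(8091) = 1017. Numerical evaluation of the logarithmic integral gives Li(8091) ≈ 1036.54. The difference π(x) − Li(x) ≈ -19.54 is typically negative for small/moderate x (Li(x) overestimates), though Littlewood's theorem shows this sign changes infinitely often.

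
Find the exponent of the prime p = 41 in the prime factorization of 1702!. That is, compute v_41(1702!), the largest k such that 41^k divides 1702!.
v_41(1702!) = 42

Legendre's formula: v_p(n!) = Σ_{k ≥ 1} ⌊n / p^k⌋. For p = 41, n = 1702, the terms are:
  ⌊1702/41^1⌋ = ⌊1702/41⌋ = 41
  ⌊1702/41^2⌋ = ⌊1702/1681⌋ = 1
(the next term ⌊1702/41^3⌋ = 0, terminating the sum). Summing: v_41(1702!) = 41 + 1 = 42.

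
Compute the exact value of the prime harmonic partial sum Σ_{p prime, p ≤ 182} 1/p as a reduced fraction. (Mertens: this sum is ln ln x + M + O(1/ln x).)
Σ 1/p = 10408867916382550633331528920459565913027063402071390584941986323453055203/5397346292805549782720214077673687806275517530364350655459511599582614290

π(182) = 42, so the primes ≤ 182 are [2, 3, 5, 7, 11, 13, 17, 19, 23, 29, 31, 37, 41, 43, 47, 53, 59, 61, 67, 71, 73, 79, 83, 89, 97, 101, 103, 107, 109, 113, 127, 131, 137, 139, 149, 151, 157, 163, 167, 173, 179, 181]. Summing 1/p over these primes: 10408867916382550633331528920459565913027063402071390584941986323453055203/5397346292805549782720214077673687806275517530364350655459511599582614290 ≈ 1.9285. Mertens estimate ln ln(182) + 0.2615 ≈ 1.9109.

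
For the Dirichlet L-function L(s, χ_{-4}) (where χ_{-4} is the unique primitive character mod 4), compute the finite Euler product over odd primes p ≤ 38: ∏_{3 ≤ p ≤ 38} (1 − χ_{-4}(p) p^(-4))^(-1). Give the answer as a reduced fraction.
∏ = 36907491853859640421662745584761054387/37320078298954450639637508295357366272

The odd primes p ≤ 38 are [3, 5, 7, 11, 13, 17, 19, 23, 29, 31, 37]. For each, χ(p) = 1 if p ≡ 1 mod 4, χ(p) = −1 if p ≡ 3 mod 4. Taking (1 − χ(p)/p^4)^(-1) = p^4/(p^4 − χ(p)): (1 − (-1)/3^4)^(-1) · (1 − (1)/5^4)^(-1) · (1 − (-1)/7^4)^(-1) · (1 − (-1)/11^4)^(-1) · (1 − (1)/13^4)^(-1) · (1 − (1)/17^4)^(-1) · (1 − (-1)/19^4)^(-1) · (1 − (-1)/23^4)^(-1) · (1 − (1)/29^4)^(-1) · (1 − (-1)/31^4)^(-1) · (1 − (1)/37^4)^(-1) = 36907491853859640421662745584761054387/37320078298954450639637508295357366272.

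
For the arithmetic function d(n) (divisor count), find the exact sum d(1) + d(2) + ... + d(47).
Σ_{n ≤ 47} d(n) = 188

Compute d(n) for each 1 ≤ n ≤ 47: d(1) = 1, d(2) = 2, d(3) = 2, d(4) = 3, d(5) = 2, d(6) = 4, d(7) = 2, d(8) = 4, d(9) = 3, d(10) = 4, d(11) = 2, d(12) = 6, d(13) = 2, d(14) = 4, d(15) = 4, d(16) = 5, d(17) = 2, d(18) = 6, d(19) = 2, d(20) = 6, d(21) = 4, d(22) = 4, d(23) = 2, d(24) = 8, d(25) = 3, d(26) = 4, d(27) = 4, d(28) = 6, d(29) = 2, d(30) = 8, d(31) = 2, d(32) = 6, d(33) = 4, d(34) = 4, d(35) = 4, d(36) = 9, d(37) = 2, d(38) = 4, d(39) = 4, d(40) = 8, d(41) = 2, d(42) = 8, d(43) = 2, d(44) = 6, d(45) = 6, d(46) = 4, d(47) = 2. Summing all 47 values: 188. (Dirichlet's divisor formula: Σ_{n ≤ x} d(n) = x ln(x) + (2γ − 1) x + O(√x). For x = 47, the asymptotic estimate is ≈ 188.22.)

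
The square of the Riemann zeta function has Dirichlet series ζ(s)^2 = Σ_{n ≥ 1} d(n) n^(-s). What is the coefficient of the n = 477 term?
d(477) = 6

ζ(s)^2 = (Σ 1/m^s)(Σ 1/k^s). The coefficient of 1/n^s in the product is the number of ordered pairs (m, k) with mk = n, which equals d(n). For n = 477, divisors are [1, 3, 9, 53, 159, 477], so d(477) = 6.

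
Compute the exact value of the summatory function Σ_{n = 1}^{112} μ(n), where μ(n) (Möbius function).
Σ_{n ≤ 112} μ(n) = -4

Compute μ(n) for each 1 ≤ n ≤ 112: μ(1) = 1, μ(2) = -1, μ(3) = -1, μ(4) = 0, μ(5) = -1, μ(6) = 1, μ(7) = -1, μ(8) = 0, μ(9) = 0, μ(10) = 1, μ(11) = -1, μ(12) = 0, μ(13) = -1, μ(14) = 1, μ(15) = 1, μ(16) = 0, μ(17) = -1, μ(18) = 0, μ(19) = -1, μ(20) = 0, μ(21) = 1, μ(22) = 1, μ(23) = -1, μ(24) = 0, μ(25) = 0, μ(26) = 1, μ(27) = 0, μ(28) = 0, μ(29) = -1, μ(30) = -1, μ(31) = -1, μ(32) = 0, μ(33) = 1, μ(34) = 1, μ(35) = 1, μ(36) = 0, μ(37) = -1, μ(38) = 1, μ(39) = 1, μ(40) = 0, μ(41) = -1, μ(42) = -1, μ(43) = -1, μ(44) = 0, μ(45) = 0, μ(46) = 1, μ(47) = -1, μ(48) = 0, μ(49) = 0, μ(50) = 0, μ(51) = 1, μ(52) = 0, μ(53) = -1, μ(54) = 0, μ(55) = 1, μ(56) = 0, μ(57) = 1, μ(58) = 1, μ(59) = -1, μ(60) = 0, μ(61) = -1, μ(62) = 1, μ(63) = 0, μ(64) = 0, μ(65) = 1, μ(66) = -1, μ(67) = -1, μ(68) = 0, μ(69) = 1, μ(70) = -1, μ(71) = -1, μ(72) = 0, μ(73) = -1, μ(74) = 1, μ(75) = 0, μ(76) = 0, μ(77) = 1, μ(78) = -1, μ(79) = -1, μ(80) = 0, μ(81) = 0, μ(82) = 1, μ(83) = -1, μ(84) = 0, μ(85) = 1, μ(86) = 1, μ(87) = 1, μ(88) = 0, μ(89) = -1, μ(90) = 0, μ(91) = 1, μ(92) = 0, μ(93) = 1, μ(94) = 1, μ(95) = 1, μ(96) = 0, μ(97) = -1, μ(98) = 0, μ(99) = 0, μ(100) = 0, μ(101) = -1, μ(102) = -1, μ(103) = -1, μ(104) = 0, μ(105) = -1, μ(106) = 1, μ(107) = -1, μ(108) = 0, μ(109) = -1, μ(110) = -1, μ(111) = 1, μ(112) = 0. Summing all 112 values: -4. (Mertens function M(x) = Σ_{n ≤ x} μ(n); on average M(x) should be small (PNT ⟺ M(x) = o(x)).)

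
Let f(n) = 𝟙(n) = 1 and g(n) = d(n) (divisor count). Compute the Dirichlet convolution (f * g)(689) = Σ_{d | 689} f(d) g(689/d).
(𝟙 * d)(689) = 9

Divisors of 689: [1, 13, 53, 689]. For each d | 689:
  d = 1: 𝟙(1) · d(689/1) = 1 · 4 = 4
  d = 13: 𝟙(13) · d(689/13) = 1 · 2 = 2
  d = 53: 𝟙(53) · d(689/53) = 1 · 2 = 2
  d = 689: 𝟙(689) · d(689/689) = 1 · 1 = 1
Summing: (𝟙 * d)(689) = 4 + 2 + 2 + 1 = 9.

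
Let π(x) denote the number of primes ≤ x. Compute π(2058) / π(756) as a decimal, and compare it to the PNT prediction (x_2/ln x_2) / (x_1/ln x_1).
π(2058)/π(756) = 310/133 ≈ 2.3308;  PNT prediction ≈ 2.3649.

π(756) = 133 and π(2058) = 310, so π(2058)/π(756) ≈ 2.3308. The PNT-predicted ratio is (2058/ln(2058)) / (756/ln(756)) ≈ 2.3649. The two agree to within a few percent, as expected.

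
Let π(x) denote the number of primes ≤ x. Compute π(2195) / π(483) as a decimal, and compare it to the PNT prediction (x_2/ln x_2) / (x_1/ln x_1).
π(2195)/π(483) = 327/92 ≈ 3.5543;  PNT prediction ≈ 3.6503.

π(483) = 92 and π(2195) = 327, so π(2195)/π(483) ≈ 3.5543. The PNT-predicted ratio is (2195/ln(2195)) / (483/ln(483)) ≈ 3.6503. The two agree to within a few percent, as expected.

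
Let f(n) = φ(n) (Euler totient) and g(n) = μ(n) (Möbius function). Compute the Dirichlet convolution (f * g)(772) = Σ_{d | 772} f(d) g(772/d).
(φ * μ)(772) = 191

Divisors of 772: [1, 2, 4, 193, 386, 772]. For each d | 772:
  d = 1: φ(1) · μ(772/1) = 1 · 0 = 0
  d = 2: φ(2) · μ(772/2) = 1 · 1 = 1
  d = 4: φ(4) · μ(772/4) = 2 · -1 = -2
  d = 193: φ(193) · μ(772/193) = 192 · 0 = 0
  d = 386: φ(386) · μ(772/386) = 192 · -1 = -192
  d = 772: φ(772) · μ(772/772) = 384 · 1 = 384
Summing: (φ * μ)(772) = 0 + 1 + -2 + 0 + -192 + 384 = 191.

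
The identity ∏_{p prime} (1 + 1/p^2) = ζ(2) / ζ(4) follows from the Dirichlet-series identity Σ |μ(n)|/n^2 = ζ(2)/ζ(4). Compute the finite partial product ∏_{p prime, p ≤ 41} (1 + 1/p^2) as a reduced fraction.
∏ = 15660474728144000000/10354486835212066701

The primes p ≤ 41 are [2, 3, 5, 7, 11, 13, 17, 19, 23, 29, 31, 37, 41]. For each, (1 + 1/p^2) = (p^2 + 1)/p^2. Multiplying these fractions over p ∈ [2, 3, 5, 7, 11, 13, 17, 19, 23, 29, 31, 37, 41] gives 15660474728144000000/10354486835212066701. (In the limit P → ∞ this tends to ζ(2)/ζ(4).)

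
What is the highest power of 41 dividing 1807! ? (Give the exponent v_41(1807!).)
v_41(1807!) = 45

Legendre's formula: v_p(n!) = Σ_{k ≥ 1} ⌊n / p^k⌋. For p = 41, n = 1807, the terms are:
  ⌊1807/41^1⌋ = ⌊1807/41⌋ = 44
  ⌊1807/41^2⌋ = ⌊1807/1681⌋ = 1
(the next term ⌊1807/41^3⌋ = 0, terminating the sum). Summing: v_41(1807!) = 44 + 1 = 45.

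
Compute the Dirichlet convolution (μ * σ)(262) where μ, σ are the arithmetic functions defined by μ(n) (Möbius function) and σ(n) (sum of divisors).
(μ * σ)(262) = 262

Divisors of 262: [1, 2, 131, 262]. For each d | 262:
  d = 1: μ(1) · σ(262/1) = 1 · 396 = 396
  d = 2: μ(2) · σ(262/2) = -1 · 132 = -132
  d = 131: μ(131) · σ(262/131) = -1 · 3 = -3
  d = 262: μ(262) · σ(262/262) = 1 · 1 = 1
Summing: (μ * σ)(262) = 396 + -132 + -3 + 1 = 262.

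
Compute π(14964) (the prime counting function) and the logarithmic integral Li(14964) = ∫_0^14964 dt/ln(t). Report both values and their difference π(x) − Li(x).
π(14964) = 1752;  Li(14964) ≈ 1772.88;  π(x) − Li(x) ≈ -20.88.

Direct count of primes ≤ 14964 gives π(14964) = 1752. Numerical evaluation of the logarithmic integral gives Li(14964) ≈ 1772.88. The difference π(x) − Li(x) ≈ -20.88 is typically negative for small/moderate x (Li(x) overestimates), though Littlewood's theorem shows this sign changes infinitely often.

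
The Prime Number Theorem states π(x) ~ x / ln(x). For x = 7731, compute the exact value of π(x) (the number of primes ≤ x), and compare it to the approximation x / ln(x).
π(7731) = 981;  x/ln(x) ≈ 863.51;  relative error ≈ 11.98%.

Directly count primes up to 7731: π(7731) = 981. The PNT approximation gives 7731/ln(7731) ≈ 7731/8.95299 ≈ 863.51. Relative error (π(x) − x/ln(x)) / π(x) ≈ 11.98%; the approximation is known to undercount slightly (Li(x) is a better estimate).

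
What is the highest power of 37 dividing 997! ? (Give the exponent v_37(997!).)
v_37(997!) = 26

Legendre's formula: v_p(n!) = Σ_{k ≥ 1} ⌊n / p^k⌋. For p = 37, n = 997, the terms are:
  ⌊997/37^1⌋ = ⌊997/37⌋ = 26
(the next term ⌊997/37^2⌋ = 0, terminating the sum). Summing: v_37(997!) = 26 = 26.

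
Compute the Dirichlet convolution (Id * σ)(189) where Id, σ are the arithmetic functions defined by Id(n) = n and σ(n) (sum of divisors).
(Id * σ)(189) = 2130

Divisors of 189: [1, 3, 7, 9, 21, 27, 63, 189]. For each d | 189:
  d = 1: Id(1) · σ(189/1) = 1 · 320 = 320
  d = 3: Id(3) · σ(189/3) = 3 · 104 = 312
  d = 7: Id(7) · σ(189/7) = 7 · 40 = 280
  d = 9: Id(9) · σ(189/9) = 9 · 32 = 288
  d = 21: Id(21) · σ(189/21) = 21 · 13 = 273
  d = 27: Id(27) · σ(189/27) = 27 · 8 = 216
  d = 63: Id(63) · σ(189/63) = 63 · 4 = 252
  d = 189: Id(189) · σ(189/189) = 189 · 1 = 189
Summing: (Id * σ)(189) = 320 + 312 + 280 + 288 + 273 + 216 + 252 + 189 = 2130.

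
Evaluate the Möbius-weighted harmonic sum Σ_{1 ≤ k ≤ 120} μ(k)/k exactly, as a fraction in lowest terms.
Σ μ(k)/k = -57036343158881297864991132838495688289960443/6322010928083521557629041258308732498654937398

Values of μ(k) for 1 ≤ k ≤ 120: μ(1) = 1, μ(2) = -1, μ(3) = -1, μ(5) = -1, μ(6) = 1, μ(7) = -1, μ(10) = 1, μ(11) = -1, μ(13) = -1, μ(14) = 1, μ(15) = 1, μ(17) = -1, μ(19) = -1, μ(21) = 1, μ(22) = 1, μ(23) = -1, μ(26) = 1, μ(29) = -1, μ(30) = -1, μ(31) = -1, μ(33) = 1, μ(34) = 1, μ(35) = 1, μ(37) = -1, μ(38) = 1, μ(39) = 1, μ(41) = -1, μ(42) = -1, μ(43) = -1, μ(46) = 1, μ(47) = -1, μ(51) = 1, μ(53) = -1, μ(55) = 1, μ(57) = 1, μ(58) = 1, μ(59) = -1, μ(61) = -1, μ(62) = 1, μ(65) = 1, μ(66) = -1, μ(67) = -1, μ(69) = 1, μ(70) = -1, μ(71) = -1, μ(73) = -1, μ(74) = 1, μ(77) = 1, μ(78) = -1, μ(79) = -1, μ(82) = 1, μ(83) = -1, μ(85) = 1, μ(86) = 1, μ(87) = 1, μ(89) = -1, μ(91) = 1, μ(93) = 1, μ(94) = 1, μ(95) = 1, μ(97) = -1, μ(101) = -1, μ(102) = -1, μ(103) = -1, μ(105) = -1, μ(106) = 1, μ(107) = -1, μ(109) = -1, μ(110) = -1, μ(111) = 1, μ(113) = -1, μ(114) = -1, μ(115) = 1, μ(118) = 1, μ(119) = 1, with μ = 0 on non-squarefree integers. Summing μ(k)/k for k where μ(k) ≠ 0 gives -57036343158881297864991132838495688289960443/6322010928083521557629041258308732498654937398 ≈ -0.0090. (PNT ⟺ this sum → 0 as n → ∞.)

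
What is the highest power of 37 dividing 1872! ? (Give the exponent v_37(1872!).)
v_37(1872!) = 51

Legendre's formula: v_p(n!) = Σ_{k ≥ 1} ⌊n / p^k⌋. For p = 37, n = 1872, the terms are:
  ⌊1872/37^1⌋ = ⌊1872/37⌋ = 50
  ⌊1872/37^2⌋ = ⌊1872/1369⌋ = 1
(the next term ⌊1872/37^3⌋ = 0, terminating the sum). Summing: v_37(1872!) = 50 + 1 = 51.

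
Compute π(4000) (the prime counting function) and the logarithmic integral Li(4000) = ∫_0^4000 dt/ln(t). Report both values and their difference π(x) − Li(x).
π(4000) = 550;  Li(4000) ≈ 565.36;  π(x) − Li(x) ≈ -15.36.

Direct count of primes ≤ 4000 gives π(4000) = 550. Numerical evaluation of the logarithmic integral gives Li(4000) ≈ 565.36. The difference π(x) − Li(x) ≈ -15.36 is typically negative for small/moderate x (Li(x) overestimates), though Littlewood's theorem shows this sign changes infinitely often.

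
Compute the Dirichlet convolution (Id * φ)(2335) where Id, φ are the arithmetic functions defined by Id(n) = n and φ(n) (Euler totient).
(Id * φ)(2335) = 8397

Divisors of 2335: [1, 5, 467, 2335]. For each d | 2335:
  d = 1: Id(1) · φ(2335/1) = 1 · 1864 = 1864
  d = 5: Id(5) · φ(2335/5) = 5 · 466 = 2330
  d = 467: Id(467) · φ(2335/467) = 467 · 4 = 1868
  d = 2335: Id(2335) · φ(2335/2335) = 2335 · 1 = 2335
Summing: (Id * φ)(2335) = 1864 + 2330 + 1868 + 2335 = 8397.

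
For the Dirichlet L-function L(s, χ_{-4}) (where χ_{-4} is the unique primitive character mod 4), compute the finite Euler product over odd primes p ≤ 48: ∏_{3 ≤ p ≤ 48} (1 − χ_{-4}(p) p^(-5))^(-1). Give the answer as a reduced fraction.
∏ = 7508883803148623376075754946450365737429310788606076172798130278074505/7537845509642297199917174706861149114875564283464393121061743521431552

The odd primes p ≤ 48 are [3, 5, 7, 11, 13, 17, 19, 23, 29, 31, 37, 41, 43, 47]. For each, χ(p) = 1 if p ≡ 1 mod 4, χ(p) = −1 if p ≡ 3 mod 4. Taking (1 − χ(p)/p^5)^(-1) = p^5/(p^5 − χ(p)): (1 − (-1)/3^5)^(-1) · (1 − (1)/5^5)^(-1) · (1 − (-1)/7^5)^(-1) · (1 − (-1)/11^5)^(-1) · (1 − (1)/13^5)^(-1) · (1 − (1)/17^5)^(-1) · (1 − (-1)/19^5)^(-1) · (1 − (-1)/23^5)^(-1) · (1 − (1)/29^5)^(-1) · (1 − (-1)/31^5)^(-1) · (1 − (1)/37^5)^(-1) · (1 − (1)/41^5)^(-1) · (1 − (-1)/43^5)^(-1) · (1 − (-1)/47^5)^(-1) = 7508883803148623376075754946450365737429310788606076172798130278074505/7537845509642297199917174706861149114875564283464393121061743521431552.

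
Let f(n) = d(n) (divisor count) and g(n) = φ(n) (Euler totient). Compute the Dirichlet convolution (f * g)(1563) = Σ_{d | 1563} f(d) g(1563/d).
(d * φ)(1563) = 2088

Divisors of 1563: [1, 3, 521, 1563]. For each d | 1563:
  d = 1: d(1) · φ(1563/1) = 1 · 1040 = 1040
  d = 3: d(3) · φ(1563/3) = 2 · 520 = 1040
  d = 521: d(521) · φ(1563/521) = 2 · 2 = 4
  d = 1563: d(1563) · φ(1563/1563) = 4 · 1 = 4
Summing: (d * φ)(1563) = 1040 + 1040 + 4 + 4 = 2088.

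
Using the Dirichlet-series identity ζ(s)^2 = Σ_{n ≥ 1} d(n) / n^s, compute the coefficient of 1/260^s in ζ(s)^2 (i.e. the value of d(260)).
d(260) = 12

ζ(s)^2 = (Σ 1/m^s)(Σ 1/k^s). The coefficient of 1/n^s in the product is the number of ordered pairs (m, k) with mk = n, which equals d(n). For n = 260, divisors are [1, 2, 4, 5, 10, 13, 20, 26, 52, 65, 130, 260], so d(260) = 12.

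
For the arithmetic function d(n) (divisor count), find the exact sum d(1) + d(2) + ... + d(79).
Σ_{n ≤ 79} d(n) = 358

Compute d(n) for each 1 ≤ n ≤ 79: d(1) = 1, d(2) = 2, d(3) = 2, d(4) = 3, d(5) = 2, d(6) = 4, d(7) = 2, d(8) = 4, d(9) = 3, d(10) = 4, d(11) = 2, d(12) = 6, d(13) = 2, d(14) = 4, d(15) = 4, d(16) = 5, d(17) = 2, d(18) = 6, d(19) = 2, d(20) = 6, d(21) = 4, d(22) = 4, d(23) = 2, d(24) = 8, d(25) = 3, d(26) = 4, d(27) = 4, d(28) = 6, d(29) = 2, d(30) = 8, d(31) = 2, d(32) = 6, d(33) = 4, d(34) = 4, d(35) = 4, d(36) = 9, d(37) = 2, d(38) = 4, d(39) = 4, d(40) = 8, d(41) = 2, d(42) = 8, d(43) = 2, d(44) = 6, d(45) = 6, d(46) = 4, d(47) = 2, d(48) = 10, d(49) = 3, d(50) = 6, d(51) = 4, d(52) = 6, d(53) = 2, d(54) = 8, d(55) = 4, d(56) = 8, d(57) = 4, d(58) = 4, d(59) = 2, d(60) = 12, d(61) = 2, d(62) = 4, d(63) = 6, d(64) = 7, d(65) = 4, d(66) = 8, d(67) = 2, d(68) = 6, d(69) = 4, d(70) = 8, d(71) = 2, d(72) = 12, d(73) = 2, d(74) = 4, d(75) = 6, d(76) = 6, d(77) = 4, d(78) = 8, d(79) = 2. Summing all 79 values: 358. (Dirichlet's divisor formula: Σ_{n ≤ x} d(n) = x ln(x) + (2γ − 1) x + O(√x). For x = 79, the asymptotic estimate is ≈ 357.39.)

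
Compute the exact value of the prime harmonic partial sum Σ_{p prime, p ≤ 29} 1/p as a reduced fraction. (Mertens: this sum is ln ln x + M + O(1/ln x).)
Σ 1/p = 9920878441/6469693230

π(29) = 10, so the primes ≤ 29 are [2, 3, 5, 7, 11, 13, 17, 19, 23, 29]. Summing 1/p over these primes: 9920878441/6469693230 ≈ 1.5334. Mertens estimate ln ln(29) + 0.2615 ≈ 1.4756.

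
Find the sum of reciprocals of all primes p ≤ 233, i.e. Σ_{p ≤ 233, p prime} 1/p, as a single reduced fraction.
Σ 1/p = 8762990377702925264993654890050782886250854676753323401606562622367345144099360398279019780479/4445236185272185438169240794291312557432222642727183809026451438704160103479600800432029464270

π(233) = 51, so the primes ≤ 233 are [2, 3, 5, 7, 11, 13, 17, 19, 23, 29, 31, 37, 41, 43, 47, 53, 59, 61, 67, 71, 73, 79, 83, 89, 97, 101, 103, 107, 109, 113, 127, 131, 137, 139, 149, 151, 157, 163, 167, 173, 179, 181, 191, 193, 197, 199, 211, 223, 227, 229, 233]. Summing 1/p over these primes: 8762990377702925264993654890050782886250854676753323401606562622367345144099360398279019780479/4445236185272185438169240794291312557432222642727183809026451438704160103479600800432029464270 ≈ 1.9713. Mertens estimate ln ln(233) + 0.2615 ≈ 1.9573.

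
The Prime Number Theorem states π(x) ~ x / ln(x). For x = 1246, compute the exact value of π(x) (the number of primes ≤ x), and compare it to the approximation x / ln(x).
π(1246) = 203;  x/ln(x) ≈ 174.81;  relative error ≈ 13.89%.

Directly count primes up to 1246: π(1246) = 203. The PNT approximation gives 1246/ln(1246) ≈ 1246/7.12769 ≈ 174.81. Relative error (π(x) − x/ln(x)) / π(x) ≈ 13.89%; the approximation is known to undercount slightly (Li(x) is a better estimate).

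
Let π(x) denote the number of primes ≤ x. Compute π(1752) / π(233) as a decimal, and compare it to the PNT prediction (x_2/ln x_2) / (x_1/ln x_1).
π(1752)/π(233) = 272/51 ≈ 5.3333;  PNT prediction ≈ 5.4881.

π(233) = 51 and π(1752) = 272, so π(1752)/π(233) ≈ 5.3333. The PNT-predicted ratio is (1752/ln(1752)) / (233/ln(233)) ≈ 5.4881. The two agree to within a few percent, as expected.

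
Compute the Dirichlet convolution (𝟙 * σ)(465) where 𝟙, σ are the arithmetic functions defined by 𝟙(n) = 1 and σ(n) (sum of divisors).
(𝟙 * σ)(465) = 1155

Divisors of 465: [1, 3, 5, 15, 31, 93, 155, 465]. For each d | 465:
  d = 1: 𝟙(1) · σ(465/1) = 1 · 768 = 768
  d = 3: 𝟙(3) · σ(465/3) = 1 · 192 = 192
  d = 5: 𝟙(5) · σ(465/5) = 1 · 128 = 128
  d = 15: 𝟙(15) · σ(465/15) = 1 · 32 = 32
  d = 31: 𝟙(31) · σ(465/31) = 1 · 24 = 24
  d = 93: 𝟙(93) · σ(465/93) = 1 · 6 = 6
  d = 155: 𝟙(155) · σ(465/155) = 1 · 4 = 4
  d = 465: 𝟙(465) · σ(465/465) = 1 · 1 = 1
Summing: (𝟙 * σ)(465) = 768 + 192 + 128 + 32 + 24 + 6 + 4 + 1 = 1155.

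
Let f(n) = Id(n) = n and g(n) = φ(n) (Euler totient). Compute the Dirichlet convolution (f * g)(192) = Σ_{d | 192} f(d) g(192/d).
(Id * φ)(192) = 1280

Divisors of 192: [1, 2, 3, 4, 6, 8, 12, 16, 24, 32, 48, 64, 96, 192]. For each d | 192:
  d = 1: Id(1) · φ(192/1) = 1 · 64 = 64
  d = 2: Id(2) · φ(192/2) = 2 · 32 = 64
  d = 3: Id(3) · φ(192/3) = 3 · 32 = 96
  d = 4: Id(4) · φ(192/4) = 4 · 16 = 64
  d = 6: Id(6) · φ(192/6) = 6 · 16 = 96
  d = 8: Id(8) · φ(192/8) = 8 · 8 = 64
  d = 12: Id(12) · φ(192/12) = 12 · 8 = 96
  d = 16: Id(16) · φ(192/16) = 16 · 4 = 64
  d = 24: Id(24) · φ(192/24) = 24 · 4 = 96
  d = 32: Id(32) · φ(192/32) = 32 · 2 = 64
  d = 48: Id(48) · φ(192/48) = 48 · 2 = 96
  d = 64: Id(64) · φ(192/64) = 64 · 2 = 128
  d = 96: Id(96) · φ(192/96) = 96 · 1 = 96
  d = 192: Id(192) · φ(192/192) = 192 · 1 = 192
Summing: (Id * φ)(192) = 64 + 64 + 96 + 64 + 96 + 64 + 96 + 64 + 96 + 64 + 96 + 128 + 96 + 192 = 1280.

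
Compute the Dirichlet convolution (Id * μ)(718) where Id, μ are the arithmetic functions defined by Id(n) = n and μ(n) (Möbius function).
(Id * μ)(718) = 358

Divisors of 718: [1, 2, 359, 718]. For each d | 718:
  d = 1: Id(1) · μ(718/1) = 1 · 1 = 1
  d = 2: Id(2) · μ(718/2) = 2 · -1 = -2
  d = 359: Id(359) · μ(718/359) = 359 · -1 = -359
  d = 718: Id(718) · μ(718/718) = 718 · 1 = 718
Summing: (Id * μ)(718) = 1 + -2 + -359 + 718 = 358.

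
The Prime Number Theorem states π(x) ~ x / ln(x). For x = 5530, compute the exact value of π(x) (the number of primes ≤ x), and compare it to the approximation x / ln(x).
π(5530) = 731;  x/ln(x) ≈ 641.68;  relative error ≈ 12.22%.

Directly count primes up to 5530: π(5530) = 731. The PNT approximation gives 5530/ln(5530) ≈ 5530/8.61794 ≈ 641.68. Relative error (π(x) − x/ln(x)) / π(x) ≈ 12.22%; the approximation is known to undercount slightly (Li(x) is a better estimate).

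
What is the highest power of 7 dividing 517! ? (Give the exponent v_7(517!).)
v_7(517!) = 84

Legendre's formula: v_p(n!) = Σ_{k ≥ 1} ⌊n / p^k⌋. For p = 7, n = 517, the terms are:
  ⌊517/7^1⌋ = ⌊517/7⌋ = 73
  ⌊517/7^2⌋ = ⌊517/49⌋ = 10
  ⌊517/7^3⌋ = ⌊517/343⌋ = 1
(the next term ⌊517/7^4⌋ = 0, terminating the sum). Summing: v_7(517!) = 73 + 10 + 1 = 84.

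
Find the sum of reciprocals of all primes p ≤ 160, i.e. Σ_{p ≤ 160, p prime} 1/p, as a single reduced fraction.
Σ 1/p = 67195167335560670940823020383181530154843058347995389615845419/35375166993717494840635767087951744212057570647889977422429870

π(160) = 37, so the primes ≤ 160 are [2, 3, 5, 7, 11, 13, 17, 19, 23, 29, 31, 37, 41, 43, 47, 53, 59, 61, 67, 71, 73, 79, 83, 89, 97, 101, 103, 107, 109, 113, 127, 131, 137, 139, 149, 151, 157]. Summing 1/p over these primes: 67195167335560670940823020383181530154843058347995389615845419/35375166993717494840635767087951744212057570647889977422429870 ≈ 1.8995. Mertens estimate ln ln(160) + 0.2615 ≈ 1.8859.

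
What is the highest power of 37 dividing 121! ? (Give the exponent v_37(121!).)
v_37(121!) = 3

Legendre's formula: v_p(n!) = Σ_{k ≥ 1} ⌊n / p^k⌋. For p = 37, n = 121, the terms are:
  ⌊121/37^1⌋ = ⌊121/37⌋ = 3
(the next term ⌊121/37^2⌋ = 0, terminating the sum). Summing: v_37(121!) = 3 = 3.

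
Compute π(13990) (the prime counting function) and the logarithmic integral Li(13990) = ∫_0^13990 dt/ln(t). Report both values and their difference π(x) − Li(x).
π(13990) = 1650;  Li(13990) ≈ 1671.21;  π(x) − Li(x) ≈ -21.21.

Direct count of primes ≤ 13990 gives π(13990) = 1650. Numerical evaluation of the logarithmic integral gives Li(13990) ≈ 1671.21. The difference π(x) − Li(x) ≈ -21.21 is typically negative for small/moderate x (Li(x) overestimates), though Littlewood's theorem shows this sign changes infinitely often.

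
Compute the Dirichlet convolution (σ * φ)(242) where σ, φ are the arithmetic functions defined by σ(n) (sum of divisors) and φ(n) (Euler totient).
(σ * φ)(242) = 1452

Divisors of 242: [1, 2, 11, 22, 121, 242]. For each d | 242:
  d = 1: σ(1) · φ(242/1) = 1 · 110 = 110
  d = 2: σ(2) · φ(242/2) = 3 · 110 = 330
  d = 11: σ(11) · φ(242/11) = 12 · 10 = 120
  d = 22: σ(22) · φ(242/22) = 36 · 10 = 360
  d = 121: σ(121) · φ(242/121) = 133 · 1 = 133
  d = 242: σ(242) · φ(242/242) = 399 · 1 = 399
Summing: (σ * φ)(242) = 110 + 330 + 120 + 360 + 133 + 399 = 1452.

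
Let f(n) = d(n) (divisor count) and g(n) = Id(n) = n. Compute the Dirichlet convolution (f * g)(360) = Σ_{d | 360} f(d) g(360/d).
(d * Id)(360) = 3276

Divisors of 360: [1, 2, 3, 4, 5, 6, 8, 9, 10, 12, 15, 18, 20, 24, 30, 36, 40, 45, 60, 72, 90, 120, 180, 360]. For each d | 360:
  d = 1: d(1) · Id(360/1) = 1 · 360 = 360
  d = 2: d(2) · Id(360/2) = 2 · 180 = 360
  d = 3: d(3) · Id(360/3) = 2 · 120 = 240
  d = 4: d(4) · Id(360/4) = 3 · 90 = 270
  d = 5: d(5) · Id(360/5) = 2 · 72 = 144
  d = 6: d(6) · Id(360/6) = 4 · 60 = 240
  d = 8: d(8) · Id(360/8) = 4 · 45 = 180
  d = 9: d(9) · Id(360/9) = 3 · 40 = 120
  d = 10: d(10) · Id(360/10) = 4 · 36 = 144
  d = 12: d(12) · Id(360/12) = 6 · 30 = 180
  d = 15: d(15) · Id(360/15) = 4 · 24 = 96
  d = 18: d(18) · Id(360/18) = 6 · 20 = 120
  d = 20: d(20) · Id(360/20) = 6 · 18 = 108
  d = 24: d(24) · Id(360/24) = 8 · 15 = 120
  d = 30: d(30) · Id(360/30) = 8 · 12 = 96
  d = 36: d(36) · Id(360/36) = 9 · 10 = 90
  d = 40: d(40) · Id(360/40) = 8 · 9 = 72
  d = 45: d(45) · Id(360/45) = 6 · 8 = 48
  d = 60: d(60) · Id(360/60) = 12 · 6 = 72
  d = 72: d(72) · Id(360/72) = 12 · 5 = 60
  d = 90: d(90) · Id(360/90) = 12 · 4 = 48
  d = 120: d(120) · Id(360/120) = 16 · 3 = 48
  d = 180: d(180) · Id(360/180) = 18 · 2 = 36
  d = 360: d(360) · Id(360/360) = 24 · 1 = 24
Summing: (d * Id)(360) = 360 + 360 + 240 + 270 + 144 + 240 + 180 + 120 + 144 + 180 + 96 + 120 + 108 + 120 + 96 + 90 + 72 + 48 + 72 + 60 + 48 + 48 + 36 + 24 = 3276.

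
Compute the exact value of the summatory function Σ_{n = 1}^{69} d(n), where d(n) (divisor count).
Σ_{n ≤ 69} d(n) = 304

Compute d(n) for each 1 ≤ n ≤ 69: d(1) = 1, d(2) = 2, d(3) = 2, d(4) = 3, d(5) = 2, d(6) = 4, d(7) = 2, d(8) = 4, d(9) = 3, d(10) = 4, d(11) = 2, d(12) = 6, d(13) = 2, d(14) = 4, d(15) = 4, d(16) = 5, d(17) = 2, d(18) = 6, d(19) = 2, d(20) = 6, d(21) = 4, d(22) = 4, d(23) = 2, d(24) = 8, d(25) = 3, d(26) = 4, d(27) = 4, d(28) = 6, d(29) = 2, d(30) = 8, d(31) = 2, d(32) = 6, d(33) = 4, d(34) = 4, d(35) = 4, d(36) = 9, d(37) = 2, d(38) = 4, d(39) = 4, d(40) = 8, d(41) = 2, d(42) = 8, d(43) = 2, d(44) = 6, d(45) = 6, d(46) = 4, d(47) = 2, d(48) = 10, d(49) = 3, d(50) = 6, d(51) = 4, d(52) = 6, d(53) = 2, d(54) = 8, d(55) = 4, d(56) = 8, d(57) = 4, d(58) = 4, d(59) = 2, d(60) = 12, d(61) = 2, d(62) = 4, d(63) = 6, d(64) = 7, d(65) = 4, d(66) = 8, d(67) = 2, d(68) = 6, d(69) = 4. Summing all 69 values: 304. (Dirichlet's divisor formula: Σ_{n ≤ x} d(n) = x ln(x) + (2γ − 1) x + O(√x). For x = 69, the asymptotic estimate is ≈ 302.81.)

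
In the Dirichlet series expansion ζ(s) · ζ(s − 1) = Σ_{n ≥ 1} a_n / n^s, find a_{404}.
σ(404) = 714

In the product (Σ m^0/m^s)(Σ k / k^s) = Σ (Σ_{d | n} d) / n^s, the coefficient of 1/n^s is σ(n) = Σ_{d | n} d. For n = 404, divisors are [1, 2, 4, 101, 202, 404]; summing: σ(404) = 714.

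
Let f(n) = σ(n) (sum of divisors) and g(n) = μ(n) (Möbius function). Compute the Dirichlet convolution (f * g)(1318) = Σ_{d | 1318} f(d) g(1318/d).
(σ * μ)(1318) = 1318

Divisors of 1318: [1, 2, 659, 1318]. For each d | 1318:
  d = 1: σ(1) · μ(1318/1) = 1 · 1 = 1
  d = 2: σ(2) · μ(1318/2) = 3 · -1 = -3
  d = 659: σ(659) · μ(1318/659) = 660 · -1 = -660
  d = 1318: σ(1318) · μ(1318/1318) = 1980 · 1 = 1980
Summing: (σ * μ)(1318) = 1 + -3 + -660 + 1980 = 1318.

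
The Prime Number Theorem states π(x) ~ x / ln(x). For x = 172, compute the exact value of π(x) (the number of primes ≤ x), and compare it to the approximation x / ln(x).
π(172) = 39;  x/ln(x) ≈ 33.41;  relative error ≈ 14.32%.

Directly count primes up to 172: π(172) = 39. The PNT approximation gives 172/ln(172) ≈ 172/5.14749 ≈ 33.41. Relative error (π(x) − x/ln(x)) / π(x) ≈ 14.32%; the approximation is known to undercount slightly (Li(x) is a better estimate).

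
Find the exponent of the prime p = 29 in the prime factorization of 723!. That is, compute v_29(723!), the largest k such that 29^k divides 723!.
v_29(723!) = 24

Legendre's formula: v_p(n!) = Σ_{k ≥ 1} ⌊n / p^k⌋. For p = 29, n = 723, the terms are:
  ⌊723/29^1⌋ = ⌊723/29⌋ = 24
(the next term ⌊723/29^2⌋ = 0, terminating the sum). Summing: v_29(723!) = 24 = 24.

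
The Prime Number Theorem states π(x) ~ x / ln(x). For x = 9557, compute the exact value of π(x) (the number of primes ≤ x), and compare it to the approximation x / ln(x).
π(9557) = 1183;  x/ln(x) ≈ 1042.77;  relative error ≈ 11.85%.

Directly count primes up to 9557: π(9557) = 1183. The PNT approximation gives 9557/ln(9557) ≈ 9557/9.16503 ≈ 1042.77. Relative error (π(x) − x/ln(x)) / π(x) ≈ 11.85%; the approximation is known to undercount slightly (Li(x) is a better estimate).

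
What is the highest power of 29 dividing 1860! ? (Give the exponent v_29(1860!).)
v_29(1860!) = 66

Legendre's formula: v_p(n!) = Σ_{k ≥ 1} ⌊n / p^k⌋. For p = 29, n = 1860, the terms are:
  ⌊1860/29^1⌋ = ⌊1860/29⌋ = 64
  ⌊1860/29^2⌋ = ⌊1860/841⌋ = 2
(the next term ⌊1860/29^3⌋ = 0, terminating the sum). Summing: v_29(1860!) = 64 + 2 = 66.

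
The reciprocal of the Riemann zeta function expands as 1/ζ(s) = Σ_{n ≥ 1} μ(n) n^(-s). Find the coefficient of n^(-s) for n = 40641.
μ(40641) = 1

Factor n = 40641 = 3 · 19 · 23 · 31. μ(n) = 0 if any exponent ≥ 2 (not squarefree); otherwise μ(n) = (−1)^{ω(n)} where ω(n) is the number of distinct prime factors. Applying: μ(40641) = 1.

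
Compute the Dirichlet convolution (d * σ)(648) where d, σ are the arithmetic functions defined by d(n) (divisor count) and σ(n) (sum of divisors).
(d * σ)(648) = 10962

Divisors of 648: [1, 2, 3, 4, 6, 8, 9, 12, 18, 24, 27, 36, 54, 72, 81, 108, 162, 216, 324, 648]. For each d | 648:
  d = 1: d(1) · σ(648/1) = 1 · 1815 = 1815
  d = 2: d(2) · σ(648/2) = 2 · 847 = 1694
  d = 3: d(3) · σ(648/3) = 2 · 600 = 1200
  d = 4: d(4) · σ(648/4) = 3 · 363 = 1089
  d = 6: d(6) · σ(648/6) = 4 · 280 = 1120
  d = 8: d(8) · σ(648/8) = 4 · 121 = 484
  d = 9: d(9) · σ(648/9) = 3 · 195 = 585
  d = 12: d(12) · σ(648/12) = 6 · 120 = 720
  d = 18: d(18) · σ(648/18) = 6 · 91 = 546
  d = 24: d(24) · σ(648/24) = 8 · 40 = 320
  d = 27: d(27) · σ(648/27) = 4 · 60 = 240
  d = 36: d(36) · σ(648/36) = 9 · 39 = 351
  d = 54: d(54) · σ(648/54) = 8 · 28 = 224
  d = 72: d(72) · σ(648/72) = 12 · 13 = 156
  d = 81: d(81) · σ(648/81) = 5 · 15 = 75
  d = 108: d(108) · σ(648/108) = 12 · 12 = 144
  d = 162: d(162) · σ(648/162) = 10 · 7 = 70
  d = 216: d(216) · σ(648/216) = 16 · 4 = 64
  d = 324: d(324) · σ(648/324) = 15 · 3 = 45
  d = 648: d(648) · σ(648/648) = 20 · 1 = 20
Summing: (d * σ)(648) = 1815 + 1694 + 1200 + 1089 + 1120 + 484 + 585 + 720 + 546 + 320 + 240 + 351 + 224 + 156 + 75 + 144 + 70 + 64 + 45 + 20 = 10962.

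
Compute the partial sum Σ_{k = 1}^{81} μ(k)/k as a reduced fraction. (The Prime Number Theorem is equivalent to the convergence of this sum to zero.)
Σ μ(k)/k = -5419230422019661121772083237/214509651156044860526605636942

Values of μ(k) for 1 ≤ k ≤ 81: μ(1) = 1, μ(2) = -1, μ(3) = -1, μ(5) = -1, μ(6) = 1, μ(7) = -1, μ(10) = 1, μ(11) = -1, μ(13) = -1, μ(14) = 1, μ(15) = 1, μ(17) = -1, μ(19) = -1, μ(21) = 1, μ(22) = 1, μ(23) = -1, μ(26) = 1, μ(29) = -1, μ(30) = -1, μ(31) = -1, μ(33) = 1, μ(34) = 1, μ(35) = 1, μ(37) = -1, μ(38) = 1, μ(39) = 1, μ(41) = -1, μ(42) = -1, μ(43) = -1, μ(46) = 1, μ(47) = -1, μ(51) = 1, μ(53) = -1, μ(55) = 1, μ(57) = 1, μ(58) = 1, μ(59) = -1, μ(61) = -1, μ(62) = 1, μ(65) = 1, μ(66) = -1, μ(67) = -1, μ(69) = 1, μ(70) = -1, μ(71) = -1, μ(73) = -1, μ(74) = 1, μ(77) = 1, μ(78) = -1, μ(79) = -1, with μ = 0 on non-squarefree integers. Summing μ(k)/k for k where μ(k) ≠ 0 gives -5419230422019661121772083237/214509651156044860526605636942 ≈ -0.0253. (PNT ⟺ this sum → 0 as n → ∞.)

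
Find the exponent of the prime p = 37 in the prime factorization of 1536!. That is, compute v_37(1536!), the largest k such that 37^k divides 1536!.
v_37(1536!) = 42

Legendre's formula: v_p(n!) = Σ_{k ≥ 1} ⌊n / p^k⌋. For p = 37, n = 1536, the terms are:
  ⌊1536/37^1⌋ = ⌊1536/37⌋ = 41
  ⌊1536/37^2⌋ = ⌊1536/1369⌋ = 1
(the next term ⌊1536/37^3⌋ = 0, terminating the sum). Summing: v_37(1536!) = 41 + 1 = 42.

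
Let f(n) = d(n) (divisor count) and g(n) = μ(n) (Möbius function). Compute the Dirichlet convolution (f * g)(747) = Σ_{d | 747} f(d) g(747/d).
(d * μ)(747) = 1

Divisors of 747: [1, 3, 9, 83, 249, 747]. For each d | 747:
  d = 1: d(1) · μ(747/1) = 1 · 0 = 0
  d = 3: d(3) · μ(747/3) = 2 · 1 = 2
  d = 9: d(9) · μ(747/9) = 3 · -1 = -3
  d = 83: d(83) · μ(747/83) = 2 · 0 = 0
  d = 249: d(249) · μ(747/249) = 4 · -1 = -4
  d = 747: d(747) · μ(747/747) = 6 · 1 = 6
Summing: (d * μ)(747) = 0 + 2 + -3 + 0 + -4 + 6 = 1.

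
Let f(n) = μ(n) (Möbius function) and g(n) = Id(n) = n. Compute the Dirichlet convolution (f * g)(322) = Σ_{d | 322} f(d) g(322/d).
(μ * Id)(322) = 132

Divisors of 322: [1, 2, 7, 14, 23, 46, 161, 322]. For each d | 322:
  d = 1: μ(1) · Id(322/1) = 1 · 322 = 322
  d = 2: μ(2) · Id(322/2) = -1 · 161 = -161
  d = 7: μ(7) · Id(322/7) = -1 · 46 = -46
  d = 14: μ(14) · Id(322/14) = 1 · 23 = 23
  d = 23: μ(23) · Id(322/23) = -1 · 14 = -14
  d = 46: μ(46) · Id(322/46) = 1 · 7 = 7
  d = 161: μ(161) · Id(322/161) = 1 · 2 = 2
  d = 322: μ(322) · Id(322/322) = -1 · 1 = -1
Summing: (μ * Id)(322) = 322 + -161 + -46 + 23 + -14 + 7 + 2 + -1 = 132.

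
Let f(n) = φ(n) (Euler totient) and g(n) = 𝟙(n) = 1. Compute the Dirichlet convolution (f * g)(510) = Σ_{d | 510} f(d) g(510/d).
(φ * 𝟙)(510) = 510

Divisors of 510: [1, 2, 3, 5, 6, 10, 15, 17, 30, 34, 51, 85, 102, 170, 255, 510]. For each d | 510:
  d = 1: φ(1) · 𝟙(510/1) = 1 · 1 = 1
  d = 2: φ(2) · 𝟙(510/2) = 1 · 1 = 1
  d = 3: φ(3) · 𝟙(510/3) = 2 · 1 = 2
  d = 5: φ(5) · 𝟙(510/5) = 4 · 1 = 4
  d = 6: φ(6) · 𝟙(510/6) = 2 · 1 = 2
  d = 10: φ(10) · 𝟙(510/10) = 4 · 1 = 4
  d = 15: φ(15) · 𝟙(510/15) = 8 · 1 = 8
  d = 17: φ(17) · 𝟙(510/17) = 16 · 1 = 16
  d = 30: φ(30) · 𝟙(510/30) = 8 · 1 = 8
  d = 34: φ(34) · 𝟙(510/34) = 16 · 1 = 16
  d = 51: φ(51) · 𝟙(510/51) = 32 · 1 = 32
  d = 85: φ(85) · 𝟙(510/85) = 64 · 1 = 64
  d = 102: φ(102) · 𝟙(510/102) = 32 · 1 = 32
  d = 170: φ(170) · 𝟙(510/170) = 64 · 1 = 64
  d = 255: φ(255) · 𝟙(510/255) = 128 · 1 = 128
  d = 510: φ(510) · 𝟙(510/510) = 128 · 1 = 128
Summing: (φ * 𝟙)(510) = 1 + 1 + 2 + 4 + 2 + 4 + 8 + 16 + 8 + 16 + 32 + 64 + 32 + 64 + 128 + 128 = 510.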